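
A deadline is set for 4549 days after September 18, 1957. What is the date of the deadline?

March 3, 1970

Count 4549 days after September 18, 1957:
Day-of-year of September 18, 1957: 261.
Day-of-year of March 3, 1970: 62.
1957 has 365 days, so 365 − 261 = 104 days remain in 1957.
Full years 1958–1969: 9 common + 3 leap = 9×365 + 3×366 = 4383 days.
Total: 104 + 4383 + 62 = 4549 days.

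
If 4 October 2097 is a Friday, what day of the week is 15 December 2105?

Tuesday

Day-of-year of October 4, 2097: 277.
Day-of-year of December 15, 2105: 349.
2097 has 365 days, so 365 − 277 = 88 days remain in 2097.
Full years 2098–2104: 6 common + 1 leap = 6×365 + 1×366 = 2556 days.
Total: 88 + 2556 + 349 = 2993 days.
2993 mod 7 = 4, so 4 days after Friday is Tuesday.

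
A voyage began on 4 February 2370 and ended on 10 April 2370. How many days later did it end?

February 2370: 28 − 4 = 24 days remain (2370 is not a leap year, so February has 28 days).
Then March (31): 31 days.
April 1–10, 2370: 10 days.
Total: 24 + 31 + 10 = 65 days.

65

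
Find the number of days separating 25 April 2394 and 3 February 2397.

1015

Day-of-year of April 25, 2394: 115.
Day-of-year of February 3, 2397: 34.
2394 has 365 days, so 365 − 115 = 250 days remain in 2394.
Full years: 2395: 365; 2396: 366. Sum = 731.
Total: 250 + 731 + 34 = 1015 days.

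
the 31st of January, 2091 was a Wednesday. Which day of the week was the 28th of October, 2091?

Sunday

January 2091: 31 − 31 = 0 days remain.
Then February 2091 (28), March (31), April (30), May (31), June (30), July (31), August (31), September (30): 28 + 31 + 30 + 31 + 30 + 31 + 31 + 30 = 242 days.
October 1–28, 2091: 28 days.
Total: 0 + 242 + 28 = 270 days.
270 mod 7 = 4, so 4 days after Wednesday is Sunday.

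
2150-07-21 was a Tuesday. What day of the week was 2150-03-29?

Count forward from the earlier date (March 29, 2150) to the later (July 21, 2150):
March 2150: 31 − 29 = 2 days remain.
Then April (30), May (31), June (30): 30 + 31 + 30 = 91 days.
July 1–21, 2150: 21 days.
Total: 2 + 91 + 21 = 114 days.
114 mod 7 = 2, so 2 days before Tuesday is Sunday.

Sunday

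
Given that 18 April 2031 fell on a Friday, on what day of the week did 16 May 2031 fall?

April 2031: 30 − 18 = 12 days remain.
May 1–16, 2031: 16 days.
Total: 12 + 16 = 28 days.
28 is a multiple of 7, so 16 May 2031 falls on the same weekday: Friday.

Friday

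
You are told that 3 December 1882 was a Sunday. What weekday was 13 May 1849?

Count forward from the earlier date (May 13, 1849) to the later (December 3, 1882):
From May 13, 1849 to May 13, 1882: 33 years, of which 8 contain a Feb 29 — 25×365 + 8×366 = 12053 days.
May 1882: 31 − 13 = 18 days remain.
Then June (30), July (31), August (31), September (30), October (31), November (30): 30 + 31 + 31 + 30 + 31 + 30 = 183 days.
December 1–3, 1882: 3 days.
Residual: 204 days.
Total: 12257 days.
12257 is a multiple of 7, so 13 May 1849 falls on the same weekday: Sunday.

Sunday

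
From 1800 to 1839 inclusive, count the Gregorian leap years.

Years divisible by 4 in [1800, 1839]: 1800, 1804, 1808, 1812, 1816, 1820, 1824, 1828, 1832, 1836.
Of these, 1800 is divisible by 100 but not 400, so not leap.
Leap years: 10 − 1 = 9.

9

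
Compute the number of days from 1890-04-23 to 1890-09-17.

April 1890: 30 − 23 = 7 days remain.
Then May (31), June (30), July (31), August (31): 31 + 30 + 31 + 31 = 123 days.
September 1–17, 1890: 17 days.
Total: 7 + 123 + 17 = 147 days.

147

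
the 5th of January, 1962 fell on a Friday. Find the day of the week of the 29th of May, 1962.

Tuesday

January 1962: 31 − 5 = 26 days remain.
Then February 1962 (28), March (31), April (30): 28 + 31 + 30 = 89 days.
May 1–29, 1962: 29 days.
Total: 26 + 89 + 29 = 144 days.
144 mod 7 = 4, so 4 days after Friday is Tuesday.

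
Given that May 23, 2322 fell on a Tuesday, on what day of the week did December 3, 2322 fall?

May 2322: 31 − 23 = 8 days remain.
Then June (30), July (31), August (31), September (30), October (31), November (30): 30 + 31 + 31 + 30 + 31 + 30 = 183 days.
December 1–3, 2322: 3 days.
Total: 8 + 183 + 3 = 194 days.
194 mod 7 = 5, so 5 days after Tuesday is Sunday.

Sunday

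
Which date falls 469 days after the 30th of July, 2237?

the 11th of November, 2238

Count 469 days after July 30, 2237:
Day-of-year of July 30, 2237: 211.
Day-of-year of November 11, 2238: 315.
2237 has 365 days, so 365 − 211 = 154 days remain in 2237.
Total: 154 + 315 = 469 days.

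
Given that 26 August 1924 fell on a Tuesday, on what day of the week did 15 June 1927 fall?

Wednesday

August 26, 1924 → August 26, 1925: 365 days.
August 26, 1925 → August 26, 1926: 365 days.
August 1926: 31 − 26 = 5 days remain.
Then 9 full months totalling 273 days.
June 1–15, 1927: 15 days.
Residual: 293 days.
Total: 1023 days.
1023 mod 7 = 1, so 1 day after Tuesday is Wednesday.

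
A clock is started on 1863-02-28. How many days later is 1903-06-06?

14707

Day-of-year of February 28, 1863: 59.
Day-of-year of June 6, 1903: 157.
1863 has 365 days, so 365 − 59 = 306 days remain in 1863.
Full years 1864–1902: 30 common + 9 leap = 30×365 + 9×366 = 14244 days.
Total: 306 + 14244 + 157 = 14707 days.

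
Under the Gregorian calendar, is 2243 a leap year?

No

2243 is not a leap year.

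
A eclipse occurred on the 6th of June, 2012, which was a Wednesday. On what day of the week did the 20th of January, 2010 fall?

Count forward from the earlier date (January 20, 2010) to the later (June 6, 2012):
Day-of-year of January 20, 2010: 20.
Day-of-year of June 6, 2012: 158.
2010 has 365 days, so 365 − 20 = 345 days remain in 2010.
Full years: 2011: 365. Sum = 365.
Total: 345 + 365 + 158 = 868 days.
868 is a multiple of 7, so the 20th of January, 2010 falls on the same weekday: Wednesday.

Wednesday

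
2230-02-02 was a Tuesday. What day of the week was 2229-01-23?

Count forward from the earlier date (January 23, 2229) to the later (February 2, 2230):
January 2229: 31 − 23 = 8 days remain.
Then 12 full months totalling 365 days.
February 1–2, 2230: 2 days (2230 is not a leap year).
Total: 8 + 365 + 2 = 375 days.
375 mod 7 = 4, so 4 days before Tuesday is Friday.

Friday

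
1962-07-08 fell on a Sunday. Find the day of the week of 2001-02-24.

From July 8, 1962 to July 8, 2000: 38 years, of which 10 contain a Feb 29 — 28×365 + 10×366 = 13880 days.
(2000 is a leap year (divisible by 400).)
July 2000: 31 − 8 = 23 days remain.
Then August (31), September (30), October (31), November (30), December (31), January (31): 31 + 30 + 31 + 30 + 31 + 31 = 184 days.
February 1–24, 2001: 24 days (2001 is not a leap year).
Residual: 231 days.
Total: 14111 days.
14111 mod 7 = 6, so 6 days after Sunday is Saturday.

Saturday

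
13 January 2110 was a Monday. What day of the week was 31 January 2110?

Within January 2110: 31 − 13 = 18 days.
18 mod 7 = 4, so 4 days after Monday is Friday.

Friday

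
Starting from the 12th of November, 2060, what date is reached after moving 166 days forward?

the 27th of April, 2061

Count 166 days after November 12, 2060:
November 2060: 30 − 12 = 18 days remain.
Then December (31), January (31), February 2061 (28), March (31): 31 + 31 + 28 + 31 = 121 days.
April 1–27, 2061: 27 days.
Residual: 166 days.
Total: 166 days.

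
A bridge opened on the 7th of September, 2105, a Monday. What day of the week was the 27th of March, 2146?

From September 7, 2105 to September 7, 2145: 40 years, of which 10 contain a Feb 29 — 30×365 + 10×366 = 14610 days.
September 2145: 30 − 7 = 23 days remain.
Then October (31), November (30), December (31), January (31), February 2146 (28): 31 + 30 + 31 + 31 + 28 = 151 days.
March 1–27, 2146: 27 days.
Residual: 201 days.
Total: 14811 days.
14811 mod 7 = 6, so 6 days after Monday is Sunday.

Sunday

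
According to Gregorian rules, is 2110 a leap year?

2110 is not a leap year.

No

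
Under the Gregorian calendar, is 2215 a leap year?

No

2215 is not a leap year.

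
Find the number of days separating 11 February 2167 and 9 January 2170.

Day-of-year of February 11, 2167: 42.
Day-of-year of January 9, 2170: 9.
2167 has 365 days, so 365 − 42 = 323 days remain in 2167.
Full years: 2168: 366; 2169: 365. Sum = 731.
Total: 323 + 731 + 9 = 1063 days.

1063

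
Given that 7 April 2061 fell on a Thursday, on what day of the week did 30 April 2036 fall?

Count forward from the earlier date (April 30, 2036) to the later (April 7, 2061):
From April 30, 2036 to April 30, 2060: 24 years, of which 6 contain a Feb 29 — 18×365 + 6×366 = 8766 days.
April 2060: 30 − 30 = 0 days remain.
Then 11 full months totalling 335 days.
April 1–7, 2061: 7 days.
Residual: 342 days.
Total: 9108 days.
9108 mod 7 = 1, so 1 day before Thursday is Wednesday.

Wednesday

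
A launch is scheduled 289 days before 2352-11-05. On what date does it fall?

2352-01-21

Count 289 days before November 5, 2352:
January 2352: 31 − 21 = 10 days remain.
Then 9 full months totalling 274 days.
November 1–5, 2352: 5 days.
Total: 10 + 274 + 5 = 289 days.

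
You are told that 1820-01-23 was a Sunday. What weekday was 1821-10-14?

Sunday

January 23, 1820 → January 23, 1821: 366 days (1820 is a leap year).
January 1821: 31 − 23 = 8 days remain.
Then February 1821 (28), March (31), April (30), May (31), June (30), July (31), August (31), September (30): 28 + 31 + 30 + 31 + 30 + 31 + 31 + 30 = 242 days.
October 1–14, 1821: 14 days.
Residual: 264 days.
Total: 630 days.
630 is a multiple of 7, so 1821-10-14 falls on the same weekday: Sunday.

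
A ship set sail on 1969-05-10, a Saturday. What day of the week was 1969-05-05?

Count forward from the earlier date (May 5, 1969) to the later (May 10, 1969):
Within May 1969: 10 − 5 = 5 days.
5 mod 7 = 5, so 5 days before Saturday is Monday.

Monday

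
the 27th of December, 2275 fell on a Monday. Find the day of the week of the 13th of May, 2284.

Tuesday

From December 27, 2275 to December 27, 2283: 8 years, of which 2 contain a Feb 29 — 6×365 + 2×366 = 2922 days.
December 2283: 31 − 27 = 4 days remain.
Then January (31), February 2284 (29), March (31), April (30): 31 + 29 + 31 + 30 = 121 days.
May 1–13, 2284: 13 days.
Residual: 138 days.
Total: 3060 days.
3060 mod 7 = 1, so 1 day after Monday is Tuesday.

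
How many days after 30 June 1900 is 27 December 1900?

June 1900: 30 − 30 = 0 days remain.
Then July (31), August (31), September (30), October (31), November (30): 31 + 31 + 30 + 31 + 30 = 153 days.
December 1–27, 1900: 27 days.
Total: 0 + 153 + 27 = 180 days.

180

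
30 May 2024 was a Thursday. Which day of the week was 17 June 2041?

From May 30, 2024 to May 30, 2041: 17 years, of which 4 contain a Feb 29 — 13×365 + 4×366 = 6209 days.
May 2041: 31 − 30 = 1 day remains.
June 1–17, 2041: 17 days.
Residual: 18 days.
Total: 6227 days.
6227 mod 7 = 4, so 4 days after Thursday is Monday.

Monday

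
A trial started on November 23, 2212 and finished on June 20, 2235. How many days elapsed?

Day-of-year of November 23, 2212: 328.
Day-of-year of June 20, 2235: 171.
2212 has 366 days, so 366 − 328 = 38 days remain in 2212.
Full years 2213–2234: 17 common + 5 leap = 17×365 + 5×366 = 8035 days.
Total: 38 + 8035 + 171 = 8244 days.

8244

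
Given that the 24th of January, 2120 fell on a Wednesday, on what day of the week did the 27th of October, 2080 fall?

Count forward from the earlier date (October 27, 2080) to the later (January 24, 2120):
From October 27, 2080 to October 27, 2119: 39 years, of which 8 contain a Feb 29 — 31×365 + 8×366 = 14243 days.
(2100 is not a leap year (divisible by 100 but not 400).)
October 2119: 31 − 27 = 4 days remain.
Then November (30), December (31): 30 + 31 = 61 days.
January 1–24, 2120: 24 days.
Residual: 89 days.
Total: 14332 days.
14332 mod 7 = 3, so 3 days before Wednesday is Sunday.

Sunday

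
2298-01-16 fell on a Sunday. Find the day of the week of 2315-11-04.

Day-of-year of January 16, 2298: 16.
Day-of-year of November 4, 2315: 308.
2298 has 365 days, so 365 − 16 = 349 days remain in 2298.
Full years 2299–2314: 13 common + 3 leap = 13×365 + 3×366 = 5843 days.
Total: 349 + 5843 + 308 = 6500 days.
6500 mod 7 = 4, so 4 days after Sunday is Thursday.

Thursday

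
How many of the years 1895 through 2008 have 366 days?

Years divisible by 4: 1896, 1900, …, 2008 — 29 in all.
Of these, 1900 is divisible by 100 but not 400, so not leap.
2000 is divisible by 400, so still leap.
Leap years: 29 − 1 = 28.

28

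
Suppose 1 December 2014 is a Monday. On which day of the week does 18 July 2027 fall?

Sunday

From December 1, 2014 to December 1, 2026: 12 years, of which 3 contain a Feb 29 — 9×365 + 3×366 = 4383 days.
December 2026: 31 − 1 = 30 days remain.
Then January (31), February 2027 (28), March (31), April (30), May (31), June (30): 31 + 28 + 31 + 30 + 31 + 30 = 181 days.
July 1–18, 2027: 18 days.
Residual: 229 days.
Total: 4612 days.
4612 mod 7 = 6, so 6 days after Monday is Sunday.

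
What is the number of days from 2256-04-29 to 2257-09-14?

503

Day-of-year of April 29, 2256: 120.
Day-of-year of September 14, 2257: 257.
2256 has 366 days, so 366 − 120 = 246 days remain in 2256.
Total: 246 + 257 = 503 days.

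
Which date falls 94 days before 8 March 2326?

4 December 2325

Count 94 days before March 8, 2326:
Day-of-year of December 4, 2325: 338.
Day-of-year of March 8, 2326: 67.
2325 has 365 days, so 365 − 338 = 27 days remain in 2325.
Total: 27 + 67 = 94 days.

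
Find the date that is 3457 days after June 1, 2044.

November 18, 2053

Count 3457 days after June 1, 2044:
Day-of-year of June 1, 2044: 153.
Day-of-year of November 18, 2053: 322.
2044 has 366 days, so 366 − 153 = 213 days remain in 2044.
Full years 2045–2052: 6 common + 2 leap = 6×365 + 2×366 = 2922 days.
Total: 213 + 2922 + 322 = 3457 days.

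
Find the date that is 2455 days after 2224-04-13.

2231-01-02

Count 2455 days after April 13, 2224:
Day-of-year of April 13, 2224: 104.
Day-of-year of January 2, 2231: 2.
2224 has 366 days, so 366 − 104 = 262 days remain in 2224.
Full years: 2225: 365; 2226: 365; 2227: 365; 2228: 366; 2229: 365; 2230: 365. Sum = 2191.
Total: 262 + 2191 + 2 = 2455 days.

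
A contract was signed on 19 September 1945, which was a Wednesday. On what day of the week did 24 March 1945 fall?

Saturday

Count forward from the earlier date (March 24, 1945) to the later (September 19, 1945):
March 1945: 31 − 24 = 7 days remain.
Then April (30), May (31), June (30), July (31), August (31): 30 + 31 + 30 + 31 + 31 = 153 days.
September 1–19, 1945: 19 days.
Total: 7 + 153 + 19 = 179 days.
179 mod 7 = 4, so 4 days before Wednesday is Saturday.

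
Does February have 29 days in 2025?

2025 is not a leap year.

No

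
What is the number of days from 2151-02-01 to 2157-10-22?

Day-of-year of February 1, 2151: 32.
Day-of-year of October 22, 2157: 295.
2151 has 365 days, so 365 − 32 = 333 days remain in 2151.
Full years: 2152: 366; 2153: 365; 2154: 365; 2155: 365; 2156: 366. Sum = 1827.
Total: 333 + 1827 + 295 = 2455 days.

2455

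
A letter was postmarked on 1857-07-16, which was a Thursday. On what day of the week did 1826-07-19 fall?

Wednesday

Count forward from the earlier date (July 19, 1826) to the later (July 16, 1857):
From July 19, 1826 to July 19, 1856: 30 years, of which 8 contain a Feb 29 — 22×365 + 8×366 = 10958 days.
July 1856: 31 − 19 = 12 days remain.
Then 11 full months totalling 334 days.
July 1–16, 1857: 16 days.
Residual: 362 days.
Total: 11320 days.
11320 mod 7 = 1, so 1 day before Thursday is Wednesday.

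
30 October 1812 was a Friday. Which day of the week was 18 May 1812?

Monday

Count forward from the earlier date (May 18, 1812) to the later (October 30, 1812):
May 1812: 31 − 18 = 13 days remain.
Then June (30), July (31), August (31), September (30): 30 + 31 + 31 + 30 = 122 days.
October 1–30, 1812: 30 days.
Total: 13 + 122 + 30 = 165 days.
165 mod 7 = 4, so 4 days before Friday is Monday.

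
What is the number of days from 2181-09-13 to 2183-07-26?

681

Day-of-year of September 13, 2181: 256.
Day-of-year of July 26, 2183: 207.
2181 has 365 days, so 365 − 256 = 109 days remain in 2181.
Full years: 2182: 365. Sum = 365.
Total: 109 + 365 + 207 = 681 days.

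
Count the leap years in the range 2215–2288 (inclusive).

Years divisible by 4: 2216, 2220, …, 2288 — 19 in all.
No century exceptions apply. Count: 19.

19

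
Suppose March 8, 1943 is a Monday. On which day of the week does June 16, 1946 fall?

March 8, 1943 → March 8, 1944: 366 days (1944 is a leap year).
March 8, 1944 → March 8, 1945: 365 days.
March 8, 1945 → March 8, 1946: 365 days.
March 1946: 31 − 8 = 23 days remain.
Then April (30), May (31): 30 + 31 = 61 days.
June 1–16, 1946: 16 days.
Residual: 100 days.
Total: 1196 days.
1196 mod 7 = 6, so 6 days after Monday is Sunday.

Sunday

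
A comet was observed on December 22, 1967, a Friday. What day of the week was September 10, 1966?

Saturday

Count forward from the earlier date (September 10, 1966) to the later (December 22, 1967):
September 1966: 30 − 10 = 20 days remain.
Then 14 full months totalling 426 days.
December 1–22, 1967: 22 days.
Total: 20 + 426 + 22 = 468 days.
468 mod 7 = 6, so 6 days before Friday is Saturday.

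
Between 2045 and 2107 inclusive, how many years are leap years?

Years divisible by 4: 2048, 2052, …, 2104 — 15 in all.
Of these, 2100 is divisible by 100 but not 400, so not leap.
Leap years: 15 − 1 = 14.

14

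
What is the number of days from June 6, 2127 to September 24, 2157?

From June 6, 2127 to June 6, 2157: 30 years, of which 8 contain a Feb 29 — 22×365 + 8×366 = 10958 days.
June 2157: 30 − 6 = 24 days remain.
Then July (31), August (31): 31 + 31 = 62 days.
September 1–24, 2157: 24 days.
Residual: 110 days.
Total: 11068 days.

11068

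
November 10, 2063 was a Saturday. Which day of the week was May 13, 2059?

Count forward from the earlier date (May 13, 2059) to the later (November 10, 2063):
Day-of-year of May 13, 2059: 133.
Day-of-year of November 10, 2063: 314.
2059 has 365 days, so 365 − 133 = 232 days remain in 2059.
Full years: 2060: 366; 2061: 365; 2062: 365. Sum = 1096.
Total: 232 + 1096 + 314 = 1642 days.
1642 mod 7 = 4, so 4 days before Saturday is Tuesday.

Tuesday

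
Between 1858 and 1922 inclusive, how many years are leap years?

15

Years divisible by 4: 1860, 1864, …, 1920 — 16 in all.
Of these, 1900 is divisible by 100 but not 400, so not leap.
Leap years: 16 − 1 = 15.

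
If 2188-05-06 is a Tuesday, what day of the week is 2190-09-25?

Saturday

Day-of-year of May 6, 2188: 127.
Day-of-year of September 25, 2190: 268.
2188 has 366 days, so 366 − 127 = 239 days remain in 2188.
Full years: 2189: 365. Sum = 365.
Total: 239 + 365 + 268 = 872 days.
872 mod 7 = 4, so 4 days after Tuesday is Saturday.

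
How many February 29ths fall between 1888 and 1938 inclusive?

Years divisible by 4: 1888, 1892, …, 1936 — 13 in all.
Of these, 1900 is divisible by 100 but not 400, so not leap.
Leap years: 13 − 1 = 12.

12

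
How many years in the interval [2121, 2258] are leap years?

Years divisible by 4: 2124, 2128, …, 2256 — 34 in all.
Of these, 2200 is divisible by 100 but not 400, so not leap.
Leap years: 34 − 1 = 33.

33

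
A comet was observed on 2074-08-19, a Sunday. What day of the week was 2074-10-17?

August 2074: 31 − 19 = 12 days remain.
Then September (30): 30 days.
October 1–17, 2074: 17 days.
Total: 12 + 30 + 17 = 59 days.
59 mod 7 = 3, so 3 days after Sunday is Wednesday.

Wednesday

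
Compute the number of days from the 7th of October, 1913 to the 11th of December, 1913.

October 1913: 31 − 7 = 24 days remain.
Then November (30): 30 days.
December 1–11, 1913: 11 days.
Total: 24 + 30 + 11 = 65 days.

65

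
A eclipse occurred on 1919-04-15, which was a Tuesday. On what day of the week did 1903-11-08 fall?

Count forward from the earlier date (November 8, 1903) to the later (April 15, 1919):
From November 8, 1903 to November 8, 1918: 15 years, of which 4 contain a Feb 29 — 11×365 + 4×366 = 5479 days.
November 1918: 30 − 8 = 22 days remain.
Then December (31), January (31), February 1919 (28), March (31): 31 + 31 + 28 + 31 = 121 days.
April 1–15, 1919: 15 days.
Residual: 158 days.
Total: 5637 days.
5637 mod 7 = 2, so 2 days before Tuesday is Sunday.

Sunday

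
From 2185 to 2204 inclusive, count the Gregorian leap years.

Years divisible by 4 in [2185, 2204]: 2188, 2192, 2196, 2200, 2204.
Of these, 2200 is divisible by 100 but not 400, so not leap.
Leap years: 5 − 1 = 4.

4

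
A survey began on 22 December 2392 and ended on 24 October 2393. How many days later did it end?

Day-of-year of December 22, 2392: 357.
Day-of-year of October 24, 2393: 297.
2392 has 366 days, so 366 − 357 = 9 days remain in 2392.
Total: 9 + 297 = 306 days.

306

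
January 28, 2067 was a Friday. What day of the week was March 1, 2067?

Tuesday

January 2067: 31 − 28 = 3 days remain.
Then February 2067 (28): 28 days.
March 1, 2067: 1 day.
Total: 3 + 28 + 1 = 32 days.
32 mod 7 = 4, so 4 days after Friday is Tuesday.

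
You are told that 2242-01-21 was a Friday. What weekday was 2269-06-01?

From January 21, 2242 to January 21, 2269: 27 years, of which 7 contain a Feb 29 — 20×365 + 7×366 = 9862 days.
January 2269: 31 − 21 = 10 days remain.
Then February 2269 (28), March (31), April (30), May (31): 28 + 31 + 30 + 31 = 120 days.
June 1, 2269: 1 day.
Residual: 131 days.
Total: 9993 days.
9993 mod 7 = 4, so 4 days after Friday is Tuesday.

Tuesday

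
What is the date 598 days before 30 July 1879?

9 December 1877

Count 598 days before July 30, 1879:
Day-of-year of December 9, 1877: 343.
Day-of-year of July 30, 1879: 211.
1877 has 365 days, so 365 − 343 = 22 days remain in 1877.
Full years: 1878: 365. Sum = 365.
Total: 22 + 365 + 211 = 598 days.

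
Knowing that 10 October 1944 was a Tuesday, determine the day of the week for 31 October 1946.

Day-of-year of October 10, 1944: 284.
Day-of-year of October 31, 1946: 304.
1944 has 366 days, so 366 − 284 = 82 days remain in 1944.
Full years: 1945: 365. Sum = 365.
Total: 82 + 365 + 304 = 751 days.
751 mod 7 = 2, so 2 days after Tuesday is Thursday.

Thursday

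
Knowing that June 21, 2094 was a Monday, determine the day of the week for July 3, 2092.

Thursday

Count forward from the earlier date (July 3, 2092) to the later (June 21, 2094):
July 2092: 31 − 3 = 28 days remain.
Then 22 full months totalling 669 days.
June 1–21, 2094: 21 days.
Total: 28 + 669 + 21 = 718 days.
718 mod 7 = 4, so 4 days before Monday is Thursday.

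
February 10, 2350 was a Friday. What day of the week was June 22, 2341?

Count forward from the earlier date (June 22, 2341) to the later (February 10, 2350):
From June 22, 2341 to June 22, 2349: 8 years, of which 2 contain a Feb 29 — 6×365 + 2×366 = 2922 days.
June 2349: 30 − 22 = 8 days remain.
Then July (31), August (31), September (30), October (31), November (30), December (31), January (31): 31 + 31 + 30 + 31 + 30 + 31 + 31 = 215 days.
February 1–10, 2350: 10 days (2350 is not a leap year).
Residual: 233 days.
Total: 3155 days.
3155 mod 7 = 5, so 5 days before Friday is Sunday.

Sunday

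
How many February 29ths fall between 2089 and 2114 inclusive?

5

Years divisible by 4 in [2089, 2114]: 2092, 2096, 2100, 2104, 2108, 2112.
Of these, 2100 is divisible by 100 but not 400, so not leap.
Leap years: 6 − 1 = 5.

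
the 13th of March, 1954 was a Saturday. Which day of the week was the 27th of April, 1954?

Tuesday

March 1954: 31 − 13 = 18 days remain.
April 1–27, 1954: 27 days.
Total: 18 + 27 = 45 days.
45 mod 7 = 3, so 3 days after Saturday is Tuesday.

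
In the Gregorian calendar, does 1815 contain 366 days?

1815 is not a leap year.

No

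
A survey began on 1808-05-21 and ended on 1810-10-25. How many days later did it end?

May 21, 1808 → May 21, 1809: 365 days.
May 21, 1809 → May 21, 1810: 365 days.
May 1810: 31 − 21 = 10 days remain.
Then June (30), July (31), August (31), September (30): 30 + 31 + 31 + 30 = 122 days.
October 1–25, 1810: 25 days.
Residual: 157 days.
Total: 887 days.

887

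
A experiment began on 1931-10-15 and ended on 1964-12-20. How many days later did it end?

12120

Day-of-year of October 15, 1931: 288.
Day-of-year of December 20, 1964: 355.
1931 has 365 days, so 365 − 288 = 77 days remain in 1931.
Full years 1932–1963: 24 common + 8 leap = 24×365 + 8×366 = 11688 days.
Total: 77 + 11688 + 355 = 12120 days.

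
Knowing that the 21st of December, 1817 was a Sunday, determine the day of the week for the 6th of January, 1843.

Day-of-year of December 21, 1817: 355.
Day-of-year of January 6, 1843: 6.
1817 has 365 days, so 365 − 355 = 10 days remain in 1817.
Full years 1818–1842: 19 common + 6 leap = 19×365 + 6×366 = 9131 days.
Total: 10 + 9131 + 6 = 9147 days.
9147 mod 7 = 5, so 5 days after Sunday is Friday.

Friday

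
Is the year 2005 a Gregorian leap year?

No

2005 is not a leap year.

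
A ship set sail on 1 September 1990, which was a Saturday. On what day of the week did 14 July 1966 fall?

Count forward from the earlier date (July 14, 1966) to the later (September 1, 1990):
Day-of-year of July 14, 1966: 195.
Day-of-year of September 1, 1990: 244.
1966 has 365 days, so 365 − 195 = 170 days remain in 1966.
Full years 1967–1989: 17 common + 6 leap = 17×365 + 6×366 = 8401 days.
Total: 170 + 8401 + 244 = 8815 days.
8815 mod 7 = 2, so 2 days before Saturday is Thursday.

Thursday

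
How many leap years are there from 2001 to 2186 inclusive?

45

Years divisible by 4: 2004, 2008, …, 2184 — 46 in all.
Of these, 2100 is divisible by 100 but not 400, so not leap.
Leap years: 46 − 1 = 45.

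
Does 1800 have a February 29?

1800 is not a leap year (divisible by 100 but not 400).

No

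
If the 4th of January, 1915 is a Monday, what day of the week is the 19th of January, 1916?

Day-of-year of January 4, 1915: 4.
Day-of-year of January 19, 1916: 19.
1915 has 365 days, so 365 − 4 = 361 days remain in 1915.
Total: 361 + 19 = 380 days.
380 mod 7 = 2, so 2 days after Monday is Wednesday.

Wednesday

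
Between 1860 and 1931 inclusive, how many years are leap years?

17

Years divisible by 4: 1860, 1864, …, 1928 — 18 in all.
Of these, 1900 is divisible by 100 but not 400, so not leap.
Leap years: 18 − 1 = 17.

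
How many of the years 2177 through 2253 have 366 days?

Years divisible by 4: 2180, 2184, …, 2252 — 19 in all.
Of these, 2200 is divisible by 100 but not 400, so not leap.
Leap years: 19 − 1 = 18.

18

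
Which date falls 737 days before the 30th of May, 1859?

the 23rd of May, 1857

Count 737 days before May 30, 1859:
Day-of-year of May 23, 1857: 143.
Day-of-year of May 30, 1859: 150.
1857 has 365 days, so 365 − 143 = 222 days remain in 1857.
Full years: 1858: 365. Sum = 365.
Total: 222 + 365 + 150 = 737 days.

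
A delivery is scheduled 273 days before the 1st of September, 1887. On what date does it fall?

the 2nd of December, 1886

Count 273 days before September 1, 1887:
December 1886: 31 − 2 = 29 days remain.
Then January (31), February 1887 (28), March (31), April (30), May (31), June (30), July (31), August (31): 31 + 28 + 31 + 30 + 31 + 30 + 31 + 31 = 243 days.
September 1, 1887: 1 day.
Total: 29 + 243 + 1 = 273 days.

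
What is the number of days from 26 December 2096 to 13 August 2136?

From December 26, 2096 to December 26, 2135: 39 years, of which 8 contain a Feb 29 — 31×365 + 8×366 = 14243 days.
(2100 is not a leap year (divisible by 100 but not 400).)
December 2135: 31 − 26 = 5 days remain.
Then January (31), February 2136 (29), March (31), April (30), May (31), June (30), July (31): 31 + 29 + 31 + 30 + 31 + 30 + 31 = 213 days.
August 1–13, 2136: 13 days.
Residual: 231 days.
Total: 14474 days.

14474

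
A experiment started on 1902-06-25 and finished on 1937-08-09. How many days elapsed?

12829

Day-of-year of June 25, 1902: 176.
Day-of-year of August 9, 1937: 221.
1902 has 365 days, so 365 − 176 = 189 days remain in 1902.
Full years 1903–1936: 25 common + 9 leap = 25×365 + 9×366 = 12419 days.
Total: 189 + 12419 + 221 = 12829 days.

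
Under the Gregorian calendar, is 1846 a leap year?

1846 is not a leap year.

No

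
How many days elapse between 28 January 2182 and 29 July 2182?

January 2182: 31 − 28 = 3 days remain.
Then February 2182 (28), March (31), April (30), May (31), June (30): 28 + 31 + 30 + 31 + 30 = 150 days.
July 1–29, 2182: 29 days.
Total: 3 + 150 + 29 = 182 days.

182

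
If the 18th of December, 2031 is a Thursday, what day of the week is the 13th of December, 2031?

Saturday

Count forward from the earlier date (December 13, 2031) to the later (December 18, 2031):
Within December 2031: 18 − 13 = 5 days.
5 mod 7 = 5, so 5 days before Thursday is Saturday.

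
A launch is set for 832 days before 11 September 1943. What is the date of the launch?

1 June 1941

Count 832 days before September 11, 1943:
Day-of-year of June 1, 1941: 152.
Day-of-year of September 11, 1943: 254.
1941 has 365 days, so 365 − 152 = 213 days remain in 1941.
Full years: 1942: 365. Sum = 365.
Total: 213 + 365 + 254 = 832 days.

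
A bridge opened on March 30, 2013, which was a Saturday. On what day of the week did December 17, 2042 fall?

Wednesday

From March 30, 2013 to March 30, 2042: 29 years, of which 7 contain a Feb 29 — 22×365 + 7×366 = 10592 days.
March 2042: 31 − 30 = 1 day remains.
Then April (30), May (31), June (30), July (31), August (31), September (30), October (31), November (30): 30 + 31 + 30 + 31 + 31 + 30 + 31 + 30 = 244 days.
December 1–17, 2042: 17 days.
Residual: 262 days.
Total: 10854 days.
10854 mod 7 = 4, so 4 days after Saturday is Wednesday.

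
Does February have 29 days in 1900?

No

1900 is not a leap year (divisible by 100 but not 400).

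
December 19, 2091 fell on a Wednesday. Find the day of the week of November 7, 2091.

Count forward from the earlier date (November 7, 2091) to the later (December 19, 2091):
November 2091: 30 − 7 = 23 days remain.
December 1–19, 2091: 19 days.
Total: 23 + 19 = 42 days.
42 is a multiple of 7, so November 7, 2091 falls on the same weekday: Wednesday.

Wednesday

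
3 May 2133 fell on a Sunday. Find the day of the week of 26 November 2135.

May 3, 2133 → May 3, 2134: 365 days.
May 3, 2134 → May 3, 2135: 365 days.
May 2135: 31 − 3 = 28 days remain.
Then June (30), July (31), August (31), September (30), October (31): 30 + 31 + 31 + 30 + 31 = 153 days.
November 1–26, 2135: 26 days.
Residual: 207 days.
Total: 937 days.
937 mod 7 = 6, so 6 days after Sunday is Saturday.

Saturday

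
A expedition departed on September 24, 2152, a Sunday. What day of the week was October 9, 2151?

Saturday

Count forward from the earlier date (October 9, 2151) to the later (September 24, 2152):
October 2151: 31 − 9 = 22 days remain.
Then 10 full months totalling 305 days.
September 1–24, 2152: 24 days.
Residual: 351 days.
Total: 351 days.
351 mod 7 = 1, so 1 day before Sunday is Saturday.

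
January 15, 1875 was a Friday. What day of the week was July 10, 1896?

Friday

Day-of-year of January 15, 1875: 15.
Day-of-year of July 10, 1896: 192.
1875 has 365 days, so 365 − 15 = 350 days remain in 1875.
Full years 1876–1895: 15 common + 5 leap = 15×365 + 5×366 = 7305 days.
Total: 350 + 7305 + 192 = 7847 days.
7847 is a multiple of 7, so July 10, 1896 falls on the same weekday: Friday.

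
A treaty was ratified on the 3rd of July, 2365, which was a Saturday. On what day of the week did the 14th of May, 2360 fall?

Saturday

Count forward from the earlier date (May 14, 2360) to the later (July 3, 2365):
Day-of-year of May 14, 2360: 135.
Day-of-year of July 3, 2365: 184.
2360 has 366 days, so 366 − 135 = 231 days remain in 2360.
Full years: 2361: 365; 2362: 365; 2363: 365; 2364: 366. Sum = 1461.
Total: 231 + 1461 + 184 = 1876 days.
1876 is a multiple of 7, so the 14th of May, 2360 falls on the same weekday: Saturday.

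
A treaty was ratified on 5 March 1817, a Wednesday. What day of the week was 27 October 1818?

March 5, 1817 → March 5, 1818: 365 days.
March 1818: 31 − 5 = 26 days remain.
Then April (30), May (31), June (30), July (31), August (31), September (30): 30 + 31 + 30 + 31 + 31 + 30 = 183 days.
October 1–27, 1818: 27 days.
Residual: 236 days.
Total: 601 days.
601 mod 7 = 6, so 6 days after Wednesday is Tuesday.

Tuesday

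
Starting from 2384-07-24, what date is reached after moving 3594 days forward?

2394-05-27

Count 3594 days after July 24, 2384:
From July 24, 2384 to July 24, 2393: 9 years, of which 2 contain a Feb 29 — 7×365 + 2×366 = 3287 days.
July 2393: 31 − 24 = 7 days remain.
Then 9 full months totalling 273 days.
May 1–27, 2394: 27 days.
Residual: 307 days.
Total: 3594 days.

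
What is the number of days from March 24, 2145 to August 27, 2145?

March 2145: 31 − 24 = 7 days remain.
Then April (30), May (31), June (30), July (31): 30 + 31 + 30 + 31 = 122 days.
August 1–27, 2145: 27 days.
Total: 7 + 122 + 27 = 156 days.

156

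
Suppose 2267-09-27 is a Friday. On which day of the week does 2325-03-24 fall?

Tuesday

From September 27, 2267 to September 27, 2324: 57 years, of which 14 contain a Feb 29 — 43×365 + 14×366 = 20819 days.
(2300 is not a leap year (divisible by 100 but not 400).)
September 2324: 30 − 27 = 3 days remain.
Then October (31), November (30), December (31), January (31), February 2325 (28): 31 + 30 + 31 + 31 + 28 = 151 days.
March 1–24, 2325: 24 days.
Residual: 178 days.
Total: 20997 days.
20997 mod 7 = 4, so 4 days after Friday is Tuesday.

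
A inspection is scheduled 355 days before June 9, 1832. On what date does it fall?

June 20, 1831

Count 355 days before June 9, 1832:
Day-of-year of June 20, 1831: 171.
Day-of-year of June 9, 1832: 161.
1831 has 365 days, so 365 − 171 = 194 days remain in 1831.
Total: 194 + 161 = 355 days.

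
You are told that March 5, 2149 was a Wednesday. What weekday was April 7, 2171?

Sunday

Day-of-year of March 5, 2149: 64.
Day-of-year of April 7, 2171: 97.
2149 has 365 days, so 365 − 64 = 301 days remain in 2149.
Full years 2150–2170: 16 common + 5 leap = 16×365 + 5×366 = 7670 days.
Total: 301 + 7670 + 97 = 8068 days.
8068 mod 7 = 4, so 4 days after Wednesday is Sunday.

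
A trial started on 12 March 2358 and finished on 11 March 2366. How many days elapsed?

2921

From March 12, 2358 to March 12, 2365: 7 years, of which 2 contain a Feb 29 — 5×365 + 2×366 = 2557 days.
March 2365: 31 − 12 = 19 days remain.
Then 11 full months totalling 334 days.
March 1–11, 2366: 11 days.
Residual: 364 days.
Total: 2921 days.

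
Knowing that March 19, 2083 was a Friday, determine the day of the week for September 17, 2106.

From March 19, 2083 to March 19, 2106: 23 years, of which 5 contain a Feb 29 — 18×365 + 5×366 = 8400 days.
(2100 is not a leap year (divisible by 100 but not 400).)
March 2106: 31 − 19 = 12 days remain.
Then April (30), May (31), June (30), July (31), August (31): 30 + 31 + 30 + 31 + 31 = 153 days.
September 1–17, 2106: 17 days.
Residual: 182 days.
Total: 8582 days.
8582 is a multiple of 7, so September 17, 2106 falls on the same weekday: Friday.

Friday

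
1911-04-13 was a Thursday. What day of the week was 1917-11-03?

Saturday

April 13, 1911 → April 13, 1912: 366 days (1912 is a leap year).
April 13, 1912 → April 13, 1913: 365 days.
April 13, 1913 → April 13, 1914: 365 days.
April 13, 1914 → April 13, 1915: 365 days.
April 13, 1915 → April 13, 1916: 366 days (1916 is a leap year).
April 13, 1916 → April 13, 1917: 365 days.
April 1917: 30 − 13 = 17 days remain.
Then May (31), June (30), July (31), August (31), September (30), October (31): 31 + 30 + 31 + 31 + 30 + 31 = 184 days.
November 1–3, 1917: 3 days.
Residual: 204 days.
Total: 2396 days.
2396 mod 7 = 2, so 2 days after Thursday is Saturday.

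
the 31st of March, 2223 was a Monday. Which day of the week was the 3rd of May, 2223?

Saturday

March 2223: 31 − 31 = 0 days remain.
Then April (30): 30 days.
May 1–3, 2223: 3 days.
Total: 0 + 30 + 3 = 33 days.
33 mod 7 = 5, so 5 days after Monday is Saturday.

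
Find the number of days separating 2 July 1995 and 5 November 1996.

July 2, 1995 → July 2, 1996: 366 days (1996 is a leap year).
July 1996: 31 − 2 = 29 days remain.
Then August (31), September (30), October (31): 31 + 30 + 31 = 92 days.
November 1–5, 1996: 5 days.
Residual: 126 days.
Total: 492 days.

492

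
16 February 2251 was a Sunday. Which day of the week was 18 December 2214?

Sunday

Count forward from the earlier date (December 18, 2214) to the later (February 16, 2251):
Day-of-year of December 18, 2214: 352.
Day-of-year of February 16, 2251: 47.
2214 has 365 days, so 365 − 352 = 13 days remain in 2214.
Full years 2215–2250: 27 common + 9 leap = 27×365 + 9×366 = 13149 days.
Total: 13 + 13149 + 47 = 13209 days.
13209 is a multiple of 7, so 18 December 2214 falls on the same weekday: Sunday.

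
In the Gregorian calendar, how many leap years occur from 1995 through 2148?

38

Years divisible by 4: 1996, 2000, …, 2148 — 39 in all.
Of these, 2100 is divisible by 100 but not 400, so not leap.
2000 is divisible by 400, so still leap.
Leap years: 39 − 1 = 38.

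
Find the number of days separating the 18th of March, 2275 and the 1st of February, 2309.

Day-of-year of March 18, 2275: 77.
Day-of-year of February 1, 2309: 32.
2275 has 365 days, so 365 − 77 = 288 days remain in 2275.
Full years 2276–2308: 25 common + 8 leap = 25×365 + 8×366 = 12053 days.
Total: 288 + 12053 + 32 = 12373 days.

12373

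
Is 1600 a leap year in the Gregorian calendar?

Yes

1600 is a leap year (divisible by 400).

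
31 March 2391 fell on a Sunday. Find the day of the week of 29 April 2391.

March 2391: 31 − 31 = 0 days remain.
April 1–29, 2391: 29 days.
Total: 0 + 29 = 29 days.
29 mod 7 = 1, so 1 day after Sunday is Monday.

Monday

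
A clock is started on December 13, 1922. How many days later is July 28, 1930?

2784

Day-of-year of December 13, 1922: 347.
Day-of-year of July 28, 1930: 209.
1922 has 365 days, so 365 − 347 = 18 days remain in 1922.
Full years 1923–1929: 5 common + 2 leap = 5×365 + 2×366 = 2557 days.
Total: 18 + 2557 + 209 = 2784 days.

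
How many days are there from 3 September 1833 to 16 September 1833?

Within September 1833: 16 − 3 = 13 days.

13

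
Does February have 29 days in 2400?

Yes

2400 is a leap year (divisible by 400).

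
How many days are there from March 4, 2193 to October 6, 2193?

March 2193: 31 − 4 = 27 days remain.
Then April (30), May (31), June (30), July (31), August (31), September (30): 30 + 31 + 30 + 31 + 31 + 30 = 183 days.
October 1–6, 2193: 6 days.
Total: 27 + 183 + 6 = 216 days.

216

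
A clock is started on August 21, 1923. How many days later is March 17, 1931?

Day-of-year of August 21, 1923: 233.
Day-of-year of March 17, 1931: 76.
1923 has 365 days, so 365 − 233 = 132 days remain in 1923.
Full years 1924–1930: 5 common + 2 leap = 5×365 + 2×366 = 2557 days.
Total: 132 + 2557 + 76 = 2765 days.

2765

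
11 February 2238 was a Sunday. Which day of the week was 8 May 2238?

Tuesday

February 2238: 28 − 11 = 17 days remain (2238 is not a leap year, so February has 28 days).
Then March (31), April (30): 31 + 30 = 61 days.
May 1–8, 2238: 8 days.
Total: 17 + 61 + 8 = 86 days.
86 mod 7 = 2, so 2 days after Sunday is Tuesday.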